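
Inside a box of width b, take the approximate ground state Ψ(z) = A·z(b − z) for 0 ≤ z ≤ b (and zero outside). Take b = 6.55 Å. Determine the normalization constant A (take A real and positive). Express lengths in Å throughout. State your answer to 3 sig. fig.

The normalization condition is ∫|Ψ|² dz = 1 from 0 to b.
Carrying out the integral gives A² · b^5/30.
Plugging in b = 6.55 yields A = 0.04988.

A ≈ 0.0499 Å^(-5/2)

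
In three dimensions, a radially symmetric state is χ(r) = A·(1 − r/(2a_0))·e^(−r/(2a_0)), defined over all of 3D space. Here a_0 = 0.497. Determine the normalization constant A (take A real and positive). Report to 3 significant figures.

Normalization requires ∫|χ|² 4πr² dr = 1, integrated from 0 to ∞.
The angular integral contributes 4π, leaving ∫₀^∞ r²|χ|² dr.
With ∫₀^∞ r^4 e^(−αr) dr = 4!/α^5, the integral (without the A² prefactor) comes out to 8·π·a_0^3.
Hence A² = 1/[8·π·a_0^3].
With a_0 = 0.497: A² = 0.3241 and A = 0.5693.

A ≈ 0.569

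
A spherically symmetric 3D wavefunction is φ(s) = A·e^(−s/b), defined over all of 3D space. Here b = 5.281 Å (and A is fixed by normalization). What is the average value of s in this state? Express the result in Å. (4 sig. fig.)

⟨s⟩ = ∫ s |φ|² 4πs² ds over the full domain.
Since the A² factors cancel between numerator and denominator, ⟨s⟩ = 3·b/2.
With b = 5.281, ⟨s⟩ = 7.9215.

⟨s⟩ ≈ 7.922 Å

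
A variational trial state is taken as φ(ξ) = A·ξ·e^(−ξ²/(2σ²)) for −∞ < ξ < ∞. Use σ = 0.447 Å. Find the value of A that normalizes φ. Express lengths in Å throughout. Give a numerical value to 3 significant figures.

The normalization condition is ∫|φ|² dξ = 1 from −∞ to ∞.
Differentiating ∫e^(−αξ²) dξ = √(π/α) under α to get the higher moments, carrying out the integral gives A² · √(π)·σ^3/2.
So A² = (√(π)·σ^3/2)^(−1).
Plugging in σ = 0.447 yields A = 3.554.

A ≈ 3.55 Å^(-3/2)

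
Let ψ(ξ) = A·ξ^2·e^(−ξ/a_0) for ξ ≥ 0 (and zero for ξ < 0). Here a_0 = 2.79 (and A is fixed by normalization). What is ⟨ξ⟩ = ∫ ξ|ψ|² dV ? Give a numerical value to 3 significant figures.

The expectation value is the |ψ|²-weighted average of ξ: ∫ ξ|ψ|² dξ.
Using ∫₀^∞ ξⁿ e^(−αξ) dξ = n!/αⁿ⁺¹, the ratio of the moment integral to the normalization integral gives ⟨ξ⟩ = 5·a_0/2.
With a_0 = 2.79, ⟨ξ⟩ = 6.975.

⟨ξ⟩ ≈ 6.98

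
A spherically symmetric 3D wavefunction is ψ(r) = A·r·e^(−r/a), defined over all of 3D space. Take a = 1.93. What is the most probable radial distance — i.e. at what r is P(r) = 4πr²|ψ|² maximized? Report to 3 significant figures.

r ≈ 3.86

Differentiate P(r) = 4πr²|ψ|² with respect to r and set to zero.
Solving yields r = 2·a.
With a = 1.93, the most probable radial distance is 3.860.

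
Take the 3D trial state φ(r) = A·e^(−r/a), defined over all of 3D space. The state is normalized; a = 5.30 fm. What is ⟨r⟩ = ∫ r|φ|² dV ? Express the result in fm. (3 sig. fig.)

⟨r⟩ = ∫ r |φ|² 4πr² dr over the full domain.
Recall ∫₀^∞ r^m e^(−r/β) dr = m!·β^(m+1), since the A² factors cancel between numerator and denominator, ⟨r⟩ = 3·a/2.
Putting a = 5.30 gives 7.950.

⟨r⟩ ≈ 7.95 fm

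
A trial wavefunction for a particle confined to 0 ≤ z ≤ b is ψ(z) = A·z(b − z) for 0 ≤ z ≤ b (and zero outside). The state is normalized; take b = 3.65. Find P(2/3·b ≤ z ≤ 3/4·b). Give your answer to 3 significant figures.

P ≈ 0.106

The probability is P = ∫ |ψ|² dz over [2/3·b, 3/4·b].
With A² fixed by ∫|ψ|² = 1, i.e. A² = (b^5/30)^(−1), substitute and integrate.
In terms of u = z/b (A² and the length scale cancel between numerator and denominator), P = [∫_{2/3}^{3/4} u^2·(1 - u)^2 du] / [∫_{0}^{1} u^2·(1 - u)^2 du].
Using ∫ u^2·(1 - u)^2 du = u^3·(6·u^2 - 15·u + 10)/30, the numerator is ≈ 0.0035454 and the denominator is 1/30.
This works out to P = 0.1064.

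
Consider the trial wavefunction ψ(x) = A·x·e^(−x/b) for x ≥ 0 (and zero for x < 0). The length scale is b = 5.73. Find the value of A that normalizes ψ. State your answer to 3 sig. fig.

We need A² ∫|f|² dx = 1, taking the integral from 0 to ∞.
The integral (without the A² prefactor) comes out to b^3/4.
Hence A² = 1/[b^3/4].
With b = 5.73: A² = 0.02126 and A = 0.1458.

A ≈ 0.146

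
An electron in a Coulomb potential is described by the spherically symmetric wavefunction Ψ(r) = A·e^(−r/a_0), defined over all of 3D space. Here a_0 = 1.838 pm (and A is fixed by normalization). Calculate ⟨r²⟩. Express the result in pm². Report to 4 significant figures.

⟨r²⟩ = ∫ r^2 |Ψ|² 4πr² dr over the full domain.
Evaluating both integrals, ⟨r²⟩ = 3·a_0^2.
With a_0 = 1.838, ⟨r^2⟩ = 10.135.

⟨r^2⟩ ≈ 10.13 pm^2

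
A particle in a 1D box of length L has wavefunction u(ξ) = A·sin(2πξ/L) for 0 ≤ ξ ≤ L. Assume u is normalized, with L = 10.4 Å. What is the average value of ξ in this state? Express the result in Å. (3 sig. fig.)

⟨ξ⟩ ≈ 5.20 Å

The expectation value is the |u|²-weighted average of ξ: ∫ ξ|u|² dξ.
With ∫₀^L sin²(nπξ/L) dξ = L/2, since the A² factors cancel between numerator and denominator, ⟨ξ⟩ = L/2.
With L = 10.4, ⟨ξ⟩ = 5.200.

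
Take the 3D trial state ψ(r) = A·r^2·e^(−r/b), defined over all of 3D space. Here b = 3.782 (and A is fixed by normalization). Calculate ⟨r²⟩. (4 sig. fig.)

⟨r^2⟩ ≈ 200.2

The expectation value is the |ψ|²-weighted average of r^2: ∫ r^2|ψ|² 4πr² dr.
With ∫₀^∞ r^8 e^(−αr) dr = 8!/α^9, the ratio of the moment integral to the normalization integral gives ⟨r²⟩ = 14·b^2.
With b = 3.782, ⟨r^2⟩ = 200.25.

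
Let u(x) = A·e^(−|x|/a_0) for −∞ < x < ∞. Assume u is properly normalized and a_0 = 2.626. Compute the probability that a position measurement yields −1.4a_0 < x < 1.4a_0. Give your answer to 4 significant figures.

P ≈ 0.9392

P = ∫_{−1.4a_0}^{1.4a_0} |u(x)|² dx.
With A² fixed by ∫|u|² = 1, i.e. A² = (a_0)^(−1), substitute and integrate.
Both integrals are even about x = 0, so only the x ≥ 0 halves are needed (the factors of 2 cancel). Substituting t = x/a_0, A² and the length scale cancel in the ratio: P = ∫_{0}^{1.4} e^(-2·t) dt / ∫_{0}^{∞} e^(-2·t) dt.
An antiderivative of e^(-2·t) is -e^(-2·t)/2; evaluating from 0 to 1.4 gives 1/2 - e^(-14/5)/2, while the full integral is 1/2.
The result is P = 0.93919.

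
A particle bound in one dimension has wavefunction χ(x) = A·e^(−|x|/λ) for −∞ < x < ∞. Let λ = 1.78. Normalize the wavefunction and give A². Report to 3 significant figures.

The normalization condition is ∫|χ|² dx = 1 from −∞ to ∞.
With ∫₀^∞ x^0 e^(−αx) dx = 0!/α^1, ∫|χ|² dx = A²·(λ).
So A² = (λ)^(−1).
With λ = 1.78: A² = 0.5618 and A = 0.7495.

A^2 ≈ 0.562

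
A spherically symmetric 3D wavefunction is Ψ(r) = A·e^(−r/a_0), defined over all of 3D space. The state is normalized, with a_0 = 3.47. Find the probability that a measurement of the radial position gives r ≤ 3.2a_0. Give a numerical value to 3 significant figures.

Integrate the radial probability density 4πr²|Ψ|² over r ≤ 3.2a_0.
A² is fixed by ∫₀^∞ 4πr²|Ψ|² dr = 1, i.e. A² = (π·a_0^3)^(−1).
Substituting u = r/a_0, A², 4π and the length scale all cancel in the ratio: P = ∫_{0}^{3.2} u^2·e^(-2·u) du / ∫_{0}^{∞} u^2·e^(-2·u) du.
With ∫ u^2·e^(-2·u) du = -(2·u^2 + 2·u + 1)·e^(-2·u)/4 + C, the region integral is 1/4 - 697·e^(-32/5)/100 and the full one is 1/4.
Taking the ratio yields P = 0.9537.

P ≈ 0.954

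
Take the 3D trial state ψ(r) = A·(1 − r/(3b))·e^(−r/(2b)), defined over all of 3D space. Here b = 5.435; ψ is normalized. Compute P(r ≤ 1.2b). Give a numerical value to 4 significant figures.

With dV = 4πr²dr, the probability is ∫|ψ|² dV over r ≤ 1.2b.
Normalization gives A² = 1/(8·π·b^3/3).
Substituting u = r/b, A², 4π and the length scale all cancel in the ratio: P = ∫_{0}^{1.2} u^2·(1 - u/3)^2·e^(-u) du / ∫_{0}^{∞} u^2·(1 - u/3)^2·e^(-u) du.
An antiderivative of u^2·(1 - u/3)^2·e^(-u) is (-u^4 + 2·u^3 - 3·u^2 - 6·u - 6)·e^(-u)/9; evaluating from 0 to 1.2 gives 2/3 - 3362·e^(-6/5)/1875, while the full integral is 2/3.
This evaluates to P = 0.18991.

P ≈ 0.1899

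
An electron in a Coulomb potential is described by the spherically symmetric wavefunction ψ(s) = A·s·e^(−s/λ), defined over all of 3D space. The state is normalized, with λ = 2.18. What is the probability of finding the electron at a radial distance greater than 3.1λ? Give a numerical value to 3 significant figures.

P ≈ 0.259

With dV = 4πs²ds, the probability is ∫|ψ|² dV over s > 3.1λ.
A² is fixed by ∫₀^∞ 4πs²|ψ|² ds = 1, i.e. A² = (3·π·λ^5)^(−1).
In terms of u = s/λ (A², 4π and the length scale all cancel between numerator and denominator), P = [∫_{3.1}^{∞} u^4·e^(-2·u) du] / [∫_{0}^{∞} u^4·e^(-2·u) du].
An antiderivative of u^4·e^(-2·u) is -(u^4/2 + u^3 + 3·u^2/2 + 3·u/2 + 3/4)·e^(-2·u); evaluating from 3.1 to ∞ gives ≈ 0.19438, while the full integral is 3/4.
The region integral divided by the full integral gives P = 0.2592.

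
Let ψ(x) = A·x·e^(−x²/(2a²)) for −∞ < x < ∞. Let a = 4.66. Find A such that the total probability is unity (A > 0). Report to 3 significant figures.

A ≈ 0.106

Require ∫ |ψ|² dx = 1 over the whole domain.
Differentiating ∫e^(−αx²) dx = √(π/α) under α to get the higher moments, the integral (without the A² prefactor) comes out to √(π)·a^3/2.
Substituting a = 4.66 gives A² = 0.01115, so A = 0.1056.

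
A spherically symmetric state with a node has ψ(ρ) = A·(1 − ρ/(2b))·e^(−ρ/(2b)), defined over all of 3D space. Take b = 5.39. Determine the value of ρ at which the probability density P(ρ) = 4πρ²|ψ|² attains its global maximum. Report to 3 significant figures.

ρ ≈ 28.2

The maximum of P(ρ) = 4πρ²|ψ|² occurs where its derivative vanishes.
This gives ρ = b·(√(5) + 3).
With b = 5.39, the most probable radial distance is 28.22.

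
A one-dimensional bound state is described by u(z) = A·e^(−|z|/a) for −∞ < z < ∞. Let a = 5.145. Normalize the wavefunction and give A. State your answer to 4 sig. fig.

We need A² ∫|f|² dz = 1, taking the integral from −∞ to ∞.
Using ∫₀^∞ zⁿ e^(−αz) dz = n!/αⁿ⁺¹, ∫|u|² dz = A²·(a).
Setting this equal to 1 gives A² = 1/(a).
Substituting a = 5.145 gives A² = 0.19436, so A = 0.44087.

A ≈ 0.4409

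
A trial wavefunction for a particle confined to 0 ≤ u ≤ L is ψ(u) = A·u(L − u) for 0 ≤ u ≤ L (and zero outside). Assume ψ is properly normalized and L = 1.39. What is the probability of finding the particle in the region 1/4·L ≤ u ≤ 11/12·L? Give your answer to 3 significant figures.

The probability is P = ∫ |ψ|² du over [1/4·L, 11/12·L].
With A² fixed by ∫|ψ|² = 1, i.e. A² = (L^5/30)^(−1), substitute and integrate.
Substituting t = u/L, A² and the length scale cancel in the ratio: P = ∫_{1/4}^{11/12} t^2·(1 - t)^2 dt / ∫_{0}^{1} t^2·(1 - t)^2 dt.
An antiderivative of t^2·(1 - t)^2 is t^3·(6·t^2 - 15·t + 10)/30; evaluating from 1/4 to 11/12 gives ≈ 0.029713, while the full integral is 1/30.
Evaluating gives P = 4621/5184.

P ≈ 0.891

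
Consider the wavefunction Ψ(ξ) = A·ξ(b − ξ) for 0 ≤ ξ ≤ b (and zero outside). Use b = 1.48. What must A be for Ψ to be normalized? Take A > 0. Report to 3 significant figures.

A ≈ 2.06

Normalization requires ∫|Ψ|² dξ = 1, integrated from 0 to b.
The integral (without the A² prefactor) comes out to b^5/30.
So A² = (b^5/30)^(−1).
With b = 1.48: A² = 4.225 and A = 2.055.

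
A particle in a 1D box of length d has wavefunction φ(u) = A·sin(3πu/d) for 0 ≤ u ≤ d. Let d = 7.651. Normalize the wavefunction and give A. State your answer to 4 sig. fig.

We need A² ∫|f|² du = 1, taking the integral from 0 to d.
With ∫₀^d sin²(nπu/d) du = d/2, the integral (without the A² prefactor) comes out to d/2.
Hence A² = 1/[d/2].
With d = 7.651: A² = 0.26140 and A = 0.51128.

A ≈ 0.5113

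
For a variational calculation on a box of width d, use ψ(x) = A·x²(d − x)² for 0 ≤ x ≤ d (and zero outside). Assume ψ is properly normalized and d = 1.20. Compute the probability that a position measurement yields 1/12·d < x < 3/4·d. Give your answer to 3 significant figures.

|ψ|² is the probability density, so P = ∫_{1/12·d}^{3/4·d} |ψ|² dx.
The normalization integral ∫|ψ|²dx over the whole domain equals d^9/630·A², and A² cancels in the ratio.
Substituting u = x/d, A² and the length scale cancel in the ratio: P = ∫_{1/12}^{3/4} u^4·(1 - u)^4 du / ∫_{0}^{1} u^4·(1 - u)^4 du.
An antiderivative of u^4·(1 - u)^4 is u^5·(70·u^4 - 315·u^3 + 540·u^2 - 420·u + 126)/630; evaluating from 1/12 to 3/4 gives ≈ 0.0015090, while the full integral is 1/630.
This works out to P = 0.9507.

P ≈ 0.951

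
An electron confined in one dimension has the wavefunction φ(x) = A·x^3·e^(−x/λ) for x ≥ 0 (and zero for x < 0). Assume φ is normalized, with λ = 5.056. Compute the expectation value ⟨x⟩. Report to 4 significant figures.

By definition ⟨x⟩ = ∫ x |φ(x)|² dx.
With ∫₀^∞ x^7 e^(−αx) dx = 7!/α^8, evaluating both integrals, ⟨x⟩ = 7·λ/2.
Putting λ = 5.056 gives 17.696.

⟨x⟩ ≈ 17.70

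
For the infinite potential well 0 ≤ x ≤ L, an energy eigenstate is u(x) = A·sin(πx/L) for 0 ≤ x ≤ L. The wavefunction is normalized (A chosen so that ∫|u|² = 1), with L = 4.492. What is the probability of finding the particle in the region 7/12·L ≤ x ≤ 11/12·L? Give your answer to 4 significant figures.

P ≈ 0.3333

P = ∫_{7/12·L}^{11/12·L} |u(x)|² dx.
Since A² = 1/(L/2), this is the region integral divided by the full normalization integral.
Substituting t = x/L, A² and the length scale cancel in the ratio: P = ∫_{7/12}^{11/12} sin(π·t)^2 dt / ∫_{0}^{1} sin(π·t)^2 dt.
An antiderivative of sin(π·t)^2 is t/2 - sin(2·π·t)/(4·π); evaluating from 7/12 to 11/12 gives 1/6, while the full integral is 1/2.
The result is P = 1/3.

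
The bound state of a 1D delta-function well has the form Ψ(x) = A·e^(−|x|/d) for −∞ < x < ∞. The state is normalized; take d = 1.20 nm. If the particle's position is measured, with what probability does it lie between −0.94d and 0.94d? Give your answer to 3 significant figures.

|Ψ|² is the probability density, so P = ∫_{−0.94d}^{0.94d} |Ψ|² dx.
With A² fixed by ∫|Ψ|² = 1, i.e. A² = (d)^(−1), substitute and integrate.
By symmetry take twice the x ≥ 0 contribution in numerator and denominator; the 2's cancel. Substituting u = x/d, A² and the length scale cancel in the ratio: P = ∫_{0}^{0.94} e^(-2·u) du / ∫_{0}^{∞} e^(-2·u) du.
An antiderivative of e^(-2·u) is -e^(-2·u)/2; evaluating from 0 to 0.94 gives 1/2 - e^(-47/25)/2, while the full integral is 1/2.
Taking the ratio, P = 0.8474.

P ≈ 0.847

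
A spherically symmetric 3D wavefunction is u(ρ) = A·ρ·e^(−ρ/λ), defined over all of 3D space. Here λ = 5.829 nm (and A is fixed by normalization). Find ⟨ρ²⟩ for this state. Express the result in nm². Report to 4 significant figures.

⟨ρ²⟩ = ∫ ρ^2 |u|² 4πρ² dρ over the full domain.
The ratio of the moment integral to the normalization integral gives ⟨ρ²⟩ = 15·λ^2/2.
Putting λ = 5.829 gives 254.83.

⟨ρ^2⟩ ≈ 254.8 nm^2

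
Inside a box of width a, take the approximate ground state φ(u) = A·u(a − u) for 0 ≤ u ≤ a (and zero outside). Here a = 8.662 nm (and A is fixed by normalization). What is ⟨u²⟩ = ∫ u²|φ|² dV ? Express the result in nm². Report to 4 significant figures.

⟨u^2⟩ ≈ 21.44 nm^2

By definition ⟨u²⟩ = ∫ u^2 |φ(u)|² du.
Expanding the polynomial and integrating term by term, the ratio of the moment integral to the normalization integral gives ⟨u²⟩ = 2·a^2/7.
Putting a = 8.662 gives 21.437.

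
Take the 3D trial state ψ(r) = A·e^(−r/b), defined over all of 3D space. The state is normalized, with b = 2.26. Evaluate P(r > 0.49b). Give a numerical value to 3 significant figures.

P ≈ 0.923

With dV = 4πr²dr, the probability is ∫|ψ|² dV over r > 0.49b.
A² is fixed by ∫₀^∞ 4πr²|ψ|² dr = 1, i.e. A² = (π·b^3)^(−1).
Let u = r/b; then A², 4π and the length scale all cancel, so P = ∫_{0.49}^{∞} u^2·e^(-2·u) du ÷ ∫_{0}^{∞} u^2·e^(-2·u) du.
Using ∫ u^2·e^(-2·u) du = -(2·u^2 + 2·u + 1)·e^(-2·u)/4, the numerator is ≈ 0.23084 and the denominator is 1/4.
Taking the ratio yields P = 0.9233.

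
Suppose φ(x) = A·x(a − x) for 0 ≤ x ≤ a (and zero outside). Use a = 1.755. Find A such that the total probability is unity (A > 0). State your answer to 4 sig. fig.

The normalization condition is ∫|φ|² dx = 1 from 0 to a.
Expanding the polynomial and integrating term by term, with φ = A·x(a − x), the integral evaluates to A²·[a^5/30].
Setting this equal to 1 gives A² = 1/(a^5/30).
Substituting a = 1.755 gives A² = 1.8019, so A = 1.3424.

A ≈ 1.342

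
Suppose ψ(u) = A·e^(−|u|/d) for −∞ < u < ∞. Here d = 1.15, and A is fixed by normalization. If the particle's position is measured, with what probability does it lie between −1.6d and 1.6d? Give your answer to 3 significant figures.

P ≈ 0.959

|ψ|² is the probability density, so P = ∫_{−1.6d}^{1.6d} |ψ|² du.
With A² fixed by ∫|ψ|² = 1, i.e. A² = (d)^(−1), substitute and integrate.
Both integrals are even about u = 0, so only the u ≥ 0 halves are needed (the factors of 2 cancel). Let t = u/d; then A² and the length scale cancel, so P = ∫_{0}^{1.6} e^(-2·t) dt ÷ ∫_{0}^{∞} e^(-2·t) dt.
With ∫ e^(-2·t) dt = -e^(-2·t)/2 + C, the region integral is 1/2 - e^(-16/5)/2 and the full one is 1/2.
Taking the ratio, P = 0.9592.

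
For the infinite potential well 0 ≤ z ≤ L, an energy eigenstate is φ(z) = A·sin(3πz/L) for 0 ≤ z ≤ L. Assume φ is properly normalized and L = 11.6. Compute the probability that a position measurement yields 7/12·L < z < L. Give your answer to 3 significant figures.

P ≈ 0.364

|φ|² is the probability density, so P = ∫_{7/12·L}^{L} |φ|² dz.
Since A² = 1/(L/2), this is the region integral divided by the full normalization integral.
Let u = z/L; then A² and the length scale cancel, so P = ∫_{7/12}^{1} sin(3·π·u)^2 du ÷ ∫_{0}^{1} sin(3·π·u)^2 du.
An antiderivative of sin(3·π·u)^2 is u/2 - sin(6·π·u)/(12·π); evaluating from 7/12 to 1 gives 5/24 - 1/(12·π), while the full integral is 1/2.
This works out to P = (-2 + 5·π)/(12·π).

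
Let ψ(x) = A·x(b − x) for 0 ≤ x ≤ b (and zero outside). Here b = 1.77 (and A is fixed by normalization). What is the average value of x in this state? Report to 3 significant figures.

By definition ⟨x⟩ = ∫ x |ψ(x)|² dx.
The ratio of the moment integral to the normalization integral gives ⟨x⟩ = b/2.
Putting b = 1.77 gives 0.8850.

⟨x⟩ ≈ 0.885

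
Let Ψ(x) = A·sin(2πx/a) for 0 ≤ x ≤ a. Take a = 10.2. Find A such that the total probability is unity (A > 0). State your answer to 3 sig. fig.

The normalization condition is ∫|Ψ|² dx = 1 from 0 to a.
Using sin²θ = (1 − cos 2θ)/2, ∫|Ψ|² dx = A²·(a/2).
Hence A² = 1/[a/2].
Substituting a = 10.2 gives A² = 0.1961, so A = 0.4428.

A ≈ 0.443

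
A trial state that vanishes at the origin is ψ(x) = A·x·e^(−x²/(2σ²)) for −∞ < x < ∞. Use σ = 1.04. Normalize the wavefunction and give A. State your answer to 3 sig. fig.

A ≈ 1.00

The normalization condition is ∫|ψ|² dx = 1 from −∞ to ∞.
The integral (without the A² prefactor) comes out to √(π)·σ^3/2.
Hence A² = 1/[√(π)·σ^3/2].
With σ = 1.04: A² = 1.003 and A = 1.002.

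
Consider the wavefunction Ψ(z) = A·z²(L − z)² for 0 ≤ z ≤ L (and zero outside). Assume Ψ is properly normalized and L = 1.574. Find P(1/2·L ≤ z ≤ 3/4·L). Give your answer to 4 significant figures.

P = ∫_{1/2·L}^{3/4·L} |Ψ(z)|² dz.
With A² fixed by ∫|Ψ|² = 1, i.e. A² = (L^9/630)^(−1), substitute and integrate.
Substituting u = z/L, A² and the length scale cancel in the ratio: P = ∫_{1/2}^{3/4} u^4·(1 - u)^4 du / ∫_{0}^{1} u^4·(1 - u)^4 du.
Using ∫ u^4·(1 - u)^4 du = u^5·(70·u^4 - 315·u^3 + 540·u^2 - 420·u + 126)/630, the numerator is ≈ 0.000715988 and the denominator is 1/630.
Evaluating gives P = 0.45107.

P ≈ 0.4511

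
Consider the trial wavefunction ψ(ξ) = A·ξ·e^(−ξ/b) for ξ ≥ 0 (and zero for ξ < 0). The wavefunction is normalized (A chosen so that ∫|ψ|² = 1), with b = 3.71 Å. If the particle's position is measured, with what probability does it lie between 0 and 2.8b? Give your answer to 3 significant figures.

P = ∫_{0}^{2.8b} |ψ(ξ)|² dξ.
The normalization integral ∫|ψ|²dξ over the whole domain equals b^3/4·A², and A² cancels in the ratio.
Let u = ξ/b; then A² and the length scale cancel, so P = ∫_{0}^{2.8} u^2·e^(-2·u) du ÷ ∫_{0}^{∞} u^2·e^(-2·u) du.
Using ∫ u^2·e^(-2·u) du = -(2·u^2 + 2·u + 1)·e^(-2·u)/4, the numerator is 1/4 - 557·e^(-28/5)/100 and the denominator is 1/4.
Evaluating gives P = 0.9176.

P ≈ 0.918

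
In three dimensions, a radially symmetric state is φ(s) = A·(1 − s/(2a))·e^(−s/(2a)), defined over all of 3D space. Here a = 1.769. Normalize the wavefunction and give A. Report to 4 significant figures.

Normalization requires ∫|φ|² 4πs² ds = 1, integrated from 0 to ∞.
The angular integral contributes 4π, leaving ∫₀^∞ s²|φ|² ds.
∫|φ|² 4πs² ds = A²·(8·π·a^3).
With a = 1.769: A² = 0.0071875 and A = 0.084779.

A ≈ 0.08478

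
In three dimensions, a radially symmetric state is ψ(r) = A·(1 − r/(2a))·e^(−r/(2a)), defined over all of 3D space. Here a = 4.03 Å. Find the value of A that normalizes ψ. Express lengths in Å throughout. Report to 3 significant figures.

The normalization condition is ∫|ψ|² 4πr² dr = 1 from 0 to ∞.
Using ∫₀^∞ rⁿ e^(−αr) dr = n!/αⁿ⁺¹, with ψ = A·(1 − r/(2a))·e^(−r/(2a)), the integral evaluates to A²·[8·π·a^3].
Setting this equal to 1 gives A² = 1/(8·π·a^3).
With a = 4.03: A² = 0.0006079 and A = 0.02466.

A ≈ 0.0247 Å^(-3/2)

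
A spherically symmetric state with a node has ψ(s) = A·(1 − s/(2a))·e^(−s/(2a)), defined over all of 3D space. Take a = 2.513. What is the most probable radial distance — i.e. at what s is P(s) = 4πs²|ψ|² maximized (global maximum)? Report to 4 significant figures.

Set d/ds [P(s) = 4πs²|ψ|²] = 0 and solve for s > 0.
Solving yields s = a·(√(5) + 3).
With a = 2.513, the most probable radial distance is 13.158.

s ≈ 13.16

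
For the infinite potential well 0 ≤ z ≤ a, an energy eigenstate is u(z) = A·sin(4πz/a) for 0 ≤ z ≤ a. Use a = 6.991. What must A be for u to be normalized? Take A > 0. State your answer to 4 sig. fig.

Require ∫ |u|² dz = 1 over the whole domain.
With ∫₀^a sin²(nπz/a) dz = a/2, carrying out the integral gives A² · a/2.
Substituting a = 6.991 gives A² = 0.28608, so A = 0.53487.

A ≈ 0.5349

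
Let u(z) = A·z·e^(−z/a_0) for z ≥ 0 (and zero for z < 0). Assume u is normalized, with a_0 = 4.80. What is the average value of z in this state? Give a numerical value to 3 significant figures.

⟨z⟩ ≈ 7.20

⟨z⟩ = ∫ z |u|² dz over the full domain.
Since the A² factors cancel between numerator and denominator, ⟨z⟩ = 3·a_0/2.
With a_0 = 4.80, ⟨z⟩ = 7.200.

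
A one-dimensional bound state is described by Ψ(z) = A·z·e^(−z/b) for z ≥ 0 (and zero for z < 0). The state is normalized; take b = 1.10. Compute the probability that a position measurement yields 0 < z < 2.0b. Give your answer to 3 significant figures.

The probability is P = ∫ |Ψ|² dz over [0, 2.0b].
Since A² = 1/(b^3/4), this is the region integral divided by the full normalization integral.
In terms of u = z/b (A² and the length scale cancel between numerator and denominator), P = [∫_{0}^{2.0} u^2·e^(-2·u) du] / [∫_{0}^{∞} u^2·e^(-2·u) du].
Using ∫ u^2·e^(-2·u) du = -(2·u^2 + 2·u + 1)·e^(-2·u)/4, the numerator is 1/4 - 13·e^(-4)/4 and the denominator is 1/4.
Taking the ratio, P = 0.7619.

P ≈ 0.762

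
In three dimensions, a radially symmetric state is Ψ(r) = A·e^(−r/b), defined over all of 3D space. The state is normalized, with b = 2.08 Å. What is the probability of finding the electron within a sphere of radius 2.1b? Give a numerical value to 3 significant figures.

P ≈ 0.790

With dV = 4πr²dr, the probability is ∫|Ψ|² dV over r ≤ 2.1b.
A² is fixed by ∫₀^∞ 4πr²|Ψ|² dr = 1, i.e. A² = (π·b^3)^(−1).
Let u = r/b; then A², 4π and the length scale all cancel, so P = ∫_{0}^{2.1} u^2·e^(-2·u) du ÷ ∫_{0}^{∞} u^2·e^(-2·u) du.
An antiderivative of u^2·e^(-2·u) is -(2·u^2 + 2·u + 1)·e^(-2·u)/4; evaluating from 0 to 2.1 gives 1/4 - 701·e^(-21/5)/200, while the full integral is 1/4.
The region integral divided by the full integral gives P = 0.7898.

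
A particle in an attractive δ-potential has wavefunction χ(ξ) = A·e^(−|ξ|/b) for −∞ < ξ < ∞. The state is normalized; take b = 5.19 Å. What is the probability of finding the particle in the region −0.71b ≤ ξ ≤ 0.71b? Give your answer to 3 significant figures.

P ≈ 0.758

The probability is P = ∫ |χ|² dξ over [−0.71b, 0.71b].
Since A² = 1/(b), this is the region integral divided by the full normalization integral.
By symmetry take twice the ξ ≥ 0 contribution in numerator and denominator; the 2's cancel. In terms of u = ξ/b (A² and the length scale cancel between numerator and denominator), P = [∫_{0}^{0.71} e^(-2·u) du] / [∫_{0}^{∞} e^(-2·u) du].
With ∫ e^(-2·u) du = -e^(-2·u)/2 + C, the region integral is 1/2 - e^(-71/50)/2 and the full one is 1/2.
This works out to P = 0.7583.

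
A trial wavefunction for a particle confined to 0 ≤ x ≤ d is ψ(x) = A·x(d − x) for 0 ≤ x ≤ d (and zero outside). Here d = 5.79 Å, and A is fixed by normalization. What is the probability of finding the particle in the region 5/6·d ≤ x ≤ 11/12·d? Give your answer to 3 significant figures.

P = ∫_{5/6·d}^{11/12·d} |ψ(x)|² dx.
The normalization integral ∫|ψ|²dx over the whole domain equals d^5/30·A², and A² cancels in the ratio.
In terms of u = x/d (A² and the length scale cancel between numerator and denominator), P = [∫_{5/6}^{11/12} u^2·(1 - u)^2 du] / [∫_{0}^{1} u^2·(1 - u)^2 du].
Using ∫ u^2·(1 - u)^2 du = u^3·(6·u^2 - 15·u + 10)/30, the numerator is ≈ 0.0010135 and the denominator is 1/30.
Evaluating gives P = 0.03041.

P ≈ 0.0304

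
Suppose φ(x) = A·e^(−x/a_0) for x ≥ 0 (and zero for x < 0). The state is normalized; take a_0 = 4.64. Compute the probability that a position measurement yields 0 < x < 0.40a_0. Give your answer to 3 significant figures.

|φ|² is the probability density, so P = ∫_{0}^{0.40a_0} |φ|² dx.
Since A² = 1/(a_0/2), this is the region integral divided by the full normalization integral.
Let u = x/a_0; then A² and the length scale cancel, so P = ∫_{0}^{0.40} e^(-2·u) du ÷ ∫_{0}^{∞} e^(-2·u) du.
Using ∫ e^(-2·u) du = -e^(-2·u)/2, the numerator is 1/2 - e^(-4/5)/2 and the denominator is 1/2.
Taking the ratio, P = 0.5507.

P ≈ 0.551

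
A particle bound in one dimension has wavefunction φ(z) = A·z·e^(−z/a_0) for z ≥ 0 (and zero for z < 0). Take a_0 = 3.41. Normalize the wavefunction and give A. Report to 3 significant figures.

Require ∫ |φ|² dz = 1 over the whole domain.
The integral (without the A² prefactor) comes out to a_0^3/4.
Setting this equal to 1 gives A² = 1/(a_0^3/4).
Substituting a_0 = 3.41 gives A² = 0.1009, so A = 0.3176.

A ≈ 0.318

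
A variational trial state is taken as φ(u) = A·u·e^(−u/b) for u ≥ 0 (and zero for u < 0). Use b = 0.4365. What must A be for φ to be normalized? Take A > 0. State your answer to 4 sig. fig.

We need A² ∫|f|² du = 1, taking the integral from 0 to ∞.
Carrying out the integral gives A² · b^3/4.
Hence A² = 1/[b^3/4].
Plugging in b = 0.4365 yields A = 6.9351.

A ≈ 6.935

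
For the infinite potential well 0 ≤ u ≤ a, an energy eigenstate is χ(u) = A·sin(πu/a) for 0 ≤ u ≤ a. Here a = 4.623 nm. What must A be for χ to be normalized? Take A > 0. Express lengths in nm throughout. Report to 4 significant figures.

Normalization requires ∫|χ|² du = 1, integrated from 0 to a.
∫|χ|² du = A²·(a/2).
With a = 4.623: A² = 0.43262 and A = 0.65774.

A ≈ 0.6577 nm^(-1/2)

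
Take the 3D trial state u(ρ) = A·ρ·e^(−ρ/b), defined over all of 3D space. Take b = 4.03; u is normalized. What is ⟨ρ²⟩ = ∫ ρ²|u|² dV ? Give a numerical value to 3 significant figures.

⟨ρ²⟩ = ∫ ρ^2 |u|² 4πρ² dρ over the full domain.
Evaluating both integrals, ⟨ρ²⟩ = 15·b^2/2.
With b = 4.03, ⟨ρ^2⟩ = 121.8.

⟨ρ^2⟩ ≈ 122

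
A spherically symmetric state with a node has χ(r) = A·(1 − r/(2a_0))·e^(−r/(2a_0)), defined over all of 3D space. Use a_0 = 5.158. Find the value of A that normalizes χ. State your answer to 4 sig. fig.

We need A² ∫|f|² 4πr² dr = 1, taking the integral from 0 to ∞.
(Spherical symmetry: dV = 4πr² dr.)
Recall ∫₀^∞ r^m e^(−r/β) dr = m!·β^(m+1), the integral (without the A² prefactor) comes out to 8·π·a_0^3.
Setting this equal to 1 gives A² = 1/(8·π·a_0^3).
Plugging in a_0 = 5.158 yields A = 0.017028.

A ≈ 0.01703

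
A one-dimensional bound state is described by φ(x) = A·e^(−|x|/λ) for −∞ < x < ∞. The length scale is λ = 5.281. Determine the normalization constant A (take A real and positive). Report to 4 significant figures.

The normalization condition is ∫|φ|² dx = 1 from −∞ to ∞.
With ∫₀^∞ x^0 e^(−αx) dx = 0!/α^1, ∫|φ|² dx = A²·(λ).
So A² = (λ)^(−1).
With λ = 5.281: A² = 0.18936 and A = 0.43515.

A ≈ 0.4352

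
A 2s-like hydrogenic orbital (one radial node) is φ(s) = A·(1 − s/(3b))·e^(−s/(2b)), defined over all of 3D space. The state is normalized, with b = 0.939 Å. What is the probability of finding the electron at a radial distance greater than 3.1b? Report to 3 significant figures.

Integrate the radial probability density 4πs²|φ|² over s > 3.1b.
Normalization gives A² = 1/(8·π·b^3/3).
In terms of u = s/b (A², 4π and the length scale all cancel between numerator and denominator), P = [∫_{3.1}^{∞} u^2·(1 - u/3)^2·e^(-u) du] / [∫_{0}^{∞} u^2·(1 - u/3)^2·e^(-u) du].
An antiderivative of u^2·(1 - u/3)^2·e^(-u) is (-u^4 + 2·u^3 - 3·u^2 - 6·u - 6)·e^(-u)/9; evaluating from 3.1 to ∞ gives ≈ 0.43147, while the full integral is 2/3.
The region integral divided by the full integral gives P = 0.6472.

P ≈ 0.647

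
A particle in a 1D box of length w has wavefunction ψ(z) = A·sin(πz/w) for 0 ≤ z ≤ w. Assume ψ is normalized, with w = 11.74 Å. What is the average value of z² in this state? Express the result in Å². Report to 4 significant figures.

⟨z^2⟩ ≈ 38.96 Å^2

The expectation value is the |ψ|²-weighted average of z^2: ∫ z^2|ψ|² dz.
Evaluating both integrals, ⟨z²⟩ = -w^2/(2·π^2) + w^2/3.
With w = 11.74, ⟨z^2⟩ = 38.960.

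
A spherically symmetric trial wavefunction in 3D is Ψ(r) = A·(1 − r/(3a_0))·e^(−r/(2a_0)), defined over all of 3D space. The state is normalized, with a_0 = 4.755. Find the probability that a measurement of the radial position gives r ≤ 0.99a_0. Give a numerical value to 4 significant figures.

P = ∫ |Ψ|² 4πr² dr over r ≤ 0.99a_0.
Normalization gives A² = 1/(8·π·a_0^3/3).
Let u = r/a_0; then A², 4π and the length scale all cancel, so P = ∫_{0}^{0.99} u^2·(1 - u/3)^2·e^(-u) du ÷ ∫_{0}^{∞} u^2·(1 - u/3)^2·e^(-u) du.
Using ∫ u^2·(1 - u/3)^2·e^(-u) du = (-u^4 + 2·u^3 - 3·u^2 - 6·u - 6)·e^(-u)/9, the numerator is ≈ 0.0927748 and the denominator is 2/3.
Taking the ratio yields P = 0.13916.

P ≈ 0.1392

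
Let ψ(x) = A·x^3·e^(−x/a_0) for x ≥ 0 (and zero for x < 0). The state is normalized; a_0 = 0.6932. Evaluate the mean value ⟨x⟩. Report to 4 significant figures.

⟨x⟩ ≈ 2.426

By definition ⟨x⟩ = ∫ x |ψ(x)|² dx.
Since the A² factors cancel between numerator and denominator, ⟨x⟩ = 7·a_0/2.
With a_0 = 0.6932, ⟨x⟩ = 2.4262.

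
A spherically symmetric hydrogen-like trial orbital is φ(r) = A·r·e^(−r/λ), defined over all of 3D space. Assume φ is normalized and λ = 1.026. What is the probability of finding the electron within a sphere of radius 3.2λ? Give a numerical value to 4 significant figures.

P ≈ 0.7649

P = ∫ |φ|² 4πr² dr over r ≤ 3.2λ.
The full normalization integral is A²·[3·π·λ^5] = 1, fixing A².
In terms of u = r/λ (A², 4π and the length scale all cancel between numerator and denominator), P = [∫_{0}^{3.2} u^4·e^(-2·u) du] / [∫_{0}^{∞} u^4·e^(-2·u) du].
Using ∫ u^4·e^(-2·u) du = -(u^4/2 + u^3 + 3·u^2/2 + 3·u/2 + 3/4)·e^(-2·u), the numerator is ≈ 0.573697 and the denominator is 3/4.
Taking the ratio yields P = 0.76493.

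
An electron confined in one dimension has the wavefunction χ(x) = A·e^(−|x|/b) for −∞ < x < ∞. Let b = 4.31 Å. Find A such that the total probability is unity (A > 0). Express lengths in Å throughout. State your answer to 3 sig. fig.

The normalization condition is ∫|χ|² dx = 1 from −∞ to ∞.
Recall ∫₀^∞ x^m e^(−x/β) dx = m!·β^(m+1), ∫|χ|² dx = A²·(b).
Hence A² = 1/[b].
Substituting b = 4.31 gives A² = 0.2320, so A = 0.4817.

A ≈ 0.482 Å^(-1/2)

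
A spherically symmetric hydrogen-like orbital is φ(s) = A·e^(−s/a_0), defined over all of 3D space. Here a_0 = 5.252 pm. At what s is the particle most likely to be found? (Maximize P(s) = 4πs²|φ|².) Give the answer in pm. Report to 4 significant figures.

s ≈ 5.252 pm

Differentiate P(s) = 4πs²|φ|² with respect to s and set to zero.
Solving yields s = a_0.
With a_0 = 5.252, the most probable radial distance is 5.2520 pm.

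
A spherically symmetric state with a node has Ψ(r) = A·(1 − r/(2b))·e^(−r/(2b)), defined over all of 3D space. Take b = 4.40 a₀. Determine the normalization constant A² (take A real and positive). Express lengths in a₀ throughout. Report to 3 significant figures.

We need A² ∫|f|² 4πr² dr = 1, taking the integral from 0 to ∞.
With Ψ = A·(1 − r/(2b))·e^(−r/(2b)), the integral evaluates to A²·[8·π·b^3].
Hence A² = 1/[8·π·b^3].
Substituting b = 4.40 gives A² = 0.0004671, so A = 0.02161.

A^2 ≈ 0.000467 a₀^(-3)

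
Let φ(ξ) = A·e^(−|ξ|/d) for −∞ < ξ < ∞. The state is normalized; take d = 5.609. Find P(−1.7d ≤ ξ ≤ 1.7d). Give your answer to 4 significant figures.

The probability is P = ∫ |φ|² dξ over [−1.7d, 1.7d].
With A² fixed by ∫|φ|² = 1, i.e. A² = (d)^(−1), substitute and integrate.
By symmetry take twice the ξ ≥ 0 contribution in numerator and denominator; the 2's cancel. Substituting u = ξ/d, A² and the length scale cancel in the ratio: P = ∫_{0}^{1.7} e^(-2·u) du / ∫_{0}^{∞} e^(-2·u) du.
Using ∫ e^(-2·u) du = -e^(-2·u)/2, the numerator is 1/2 - e^(-17/5)/2 and the denominator is 1/2.
The result is P = 0.96663.

P ≈ 0.9666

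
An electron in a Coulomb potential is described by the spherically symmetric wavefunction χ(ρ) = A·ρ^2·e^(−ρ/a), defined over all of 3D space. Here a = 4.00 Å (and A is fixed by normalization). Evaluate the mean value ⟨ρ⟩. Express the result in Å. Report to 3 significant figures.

The expectation value is the |χ|²-weighted average of ρ: ∫ ρ|χ|² 4πρ² dρ.
The ratio of the moment integral to the normalization integral gives ⟨ρ⟩ = 7·a/2.
With a = 4.00, ⟨ρ⟩ = 14.00.

⟨ρ⟩ ≈ 14.0 Å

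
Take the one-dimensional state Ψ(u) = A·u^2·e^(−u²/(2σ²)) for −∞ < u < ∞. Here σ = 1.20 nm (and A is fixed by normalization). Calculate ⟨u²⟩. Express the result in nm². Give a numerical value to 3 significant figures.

⟨u^2⟩ ≈ 3.60 nm^2

By definition ⟨u²⟩ = ∫ u^2 |Ψ(u)|² du.
The ratio of the moment integral to the normalization integral gives ⟨u²⟩ = 5·σ^2/2.
Putting σ = 1.20 gives 3.600.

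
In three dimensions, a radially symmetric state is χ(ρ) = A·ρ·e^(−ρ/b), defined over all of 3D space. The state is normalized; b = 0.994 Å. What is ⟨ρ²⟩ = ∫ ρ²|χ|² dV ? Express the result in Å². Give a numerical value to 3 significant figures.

⟨ρ^2⟩ ≈ 7.41 Å^2

The expectation value is the |χ|²-weighted average of ρ^2: ∫ ρ^2|χ|² 4πρ² dρ.
The ratio of the moment integral to the normalization integral gives ⟨ρ²⟩ = 15·b^2/2.
Putting b = 0.994 gives 7.410.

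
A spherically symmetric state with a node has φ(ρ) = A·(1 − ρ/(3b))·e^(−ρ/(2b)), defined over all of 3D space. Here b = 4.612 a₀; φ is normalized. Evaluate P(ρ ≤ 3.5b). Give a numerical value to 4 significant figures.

P ≈ 0.3555

Integrate the radial probability density 4πρ²|φ|² over ρ ≤ 3.5b.
The full normalization integral is A²·[8·π·b^3/3] = 1, fixing A².
Let u = ρ/b; then A², 4π and the length scale all cancel, so P = ∫_{0}^{3.5} u^2·(1 - u/3)^2·e^(-u) du ÷ ∫_{0}^{∞} u^2·(1 - u/3)^2·e^(-u) du.
An antiderivative of u^2·(1 - u/3)^2·e^(-u) is (-u^4 + 2·u^3 - 3·u^2 - 6·u - 6)·e^(-u)/9; evaluating from 0 to 3.5 gives 2/3 - 683·e^(-7/2)/48, while the full integral is 2/3.
Taking the ratio yields P = 0.35547.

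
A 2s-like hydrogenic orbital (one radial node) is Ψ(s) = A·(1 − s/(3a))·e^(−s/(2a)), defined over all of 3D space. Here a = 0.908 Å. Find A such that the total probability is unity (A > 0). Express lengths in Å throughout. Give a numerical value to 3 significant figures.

A ≈ 0.399 Å^(-3/2)

Normalization requires ∫|Ψ|² 4πs² ds = 1, integrated from 0 to ∞.
(Spherical symmetry: dV = 4πs² ds.)
Recall ∫₀^∞ s^m e^(−s/β) ds = m!·β^(m+1), with Ψ = A·(1 − s/(3a))·e^(−s/(2a)), the integral evaluates to A²·[8·π·a^3/3].
So A² = (8·π·a^3/3)^(−1).
Substituting a = 0.908 gives A² = 0.1594, so A = 0.3993.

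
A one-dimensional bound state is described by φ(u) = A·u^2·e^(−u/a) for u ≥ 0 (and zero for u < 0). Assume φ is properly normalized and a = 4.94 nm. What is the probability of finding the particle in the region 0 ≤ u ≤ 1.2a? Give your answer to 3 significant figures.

P = ∫_{0}^{1.2a} |φ(u)|² du.
With A² fixed by ∫|φ|² = 1, i.e. A² = (3·a^5/4)^(−1), substitute and integrate.
In terms of t = u/a (A² and the length scale cancel between numerator and denominator), P = [∫_{0}^{1.2} t^4·e^(-2·t) dt] / [∫_{0}^{∞} t^4·e^(-2·t) dt].
With ∫ t^4·e^(-2·t) dt = -(t^4/2 + t^3 + 3·t^2/2 + 3·t/2 + 3/4)·e^(-2·t) + C, the region integral is ≈ 0.071901 and the full one is 3/4.
The result is P = 0.09587.

P ≈ 0.0959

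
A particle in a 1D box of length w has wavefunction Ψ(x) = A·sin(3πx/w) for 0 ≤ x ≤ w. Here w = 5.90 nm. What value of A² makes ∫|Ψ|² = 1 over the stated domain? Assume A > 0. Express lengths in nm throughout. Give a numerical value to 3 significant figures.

We need A² ∫|f|² dx = 1, taking the integral from 0 to w.
With ∫₀^w sin²(nπx/w) dx = w/2, carrying out the integral gives A² · w/2.
Plugging in w = 5.90 yields A = 0.5822.

A^2 ≈ 0.339 nm^(-1)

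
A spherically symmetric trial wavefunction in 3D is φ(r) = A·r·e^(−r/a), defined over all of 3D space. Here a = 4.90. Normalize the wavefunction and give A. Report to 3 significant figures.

A ≈ 0.00613

Normalization requires ∫|φ|² 4πr² dr = 1, integrated from 0 to ∞.
With ∫₀^∞ r^4 e^(−αr) dr = 4!/α^5, carrying out the integral gives A² · 3·π·a^5.
With a = 4.90: A² = 0.00003756 and A = 0.006129.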